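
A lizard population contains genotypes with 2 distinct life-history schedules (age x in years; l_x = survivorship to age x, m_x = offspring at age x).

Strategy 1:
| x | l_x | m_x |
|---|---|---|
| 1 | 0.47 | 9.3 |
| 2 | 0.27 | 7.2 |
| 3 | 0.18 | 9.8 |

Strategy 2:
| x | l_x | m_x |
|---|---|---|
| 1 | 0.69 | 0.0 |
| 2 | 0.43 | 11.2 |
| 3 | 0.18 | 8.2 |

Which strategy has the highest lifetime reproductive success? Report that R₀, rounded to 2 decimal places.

Strategy 1: R₀ = 0.47×9.3 + 0.27×7.2 + 0.18×9.8 = 8.0790
Strategy 2: R₀ = 0.69×0.0 + 0.43×11.2 + 0.18×8.2 = 6.2920
Highest R₀: strategy 1 with 8.0790.

8.08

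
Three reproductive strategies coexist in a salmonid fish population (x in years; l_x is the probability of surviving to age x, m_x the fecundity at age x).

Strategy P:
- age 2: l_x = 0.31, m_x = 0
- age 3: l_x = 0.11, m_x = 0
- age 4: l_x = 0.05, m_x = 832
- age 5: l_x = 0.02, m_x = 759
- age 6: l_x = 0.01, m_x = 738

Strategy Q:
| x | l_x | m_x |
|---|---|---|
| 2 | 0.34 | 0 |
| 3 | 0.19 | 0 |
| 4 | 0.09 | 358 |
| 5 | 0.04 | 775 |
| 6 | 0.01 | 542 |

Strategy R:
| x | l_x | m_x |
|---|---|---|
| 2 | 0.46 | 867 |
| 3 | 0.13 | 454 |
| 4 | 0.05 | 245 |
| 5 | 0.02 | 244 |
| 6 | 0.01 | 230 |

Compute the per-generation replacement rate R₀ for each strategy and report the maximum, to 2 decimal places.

Strategy P: R₀ = 0.31×0 + 0.11×0 + 0.05×832 + 0.02×759 + 0.01×738 = 64.1600
Strategy Q: R₀ = 0.34×0 + 0.19×0 + 0.09×358 + 0.04×775 + 0.01×542 = 68.6400
Strategy R: R₀ = 0.46×867 + 0.13×454 + 0.05×245 + 0.02×244 + 0.01×230 = 477.2700
Highest R₀: strategy R with 477.2700.

477.27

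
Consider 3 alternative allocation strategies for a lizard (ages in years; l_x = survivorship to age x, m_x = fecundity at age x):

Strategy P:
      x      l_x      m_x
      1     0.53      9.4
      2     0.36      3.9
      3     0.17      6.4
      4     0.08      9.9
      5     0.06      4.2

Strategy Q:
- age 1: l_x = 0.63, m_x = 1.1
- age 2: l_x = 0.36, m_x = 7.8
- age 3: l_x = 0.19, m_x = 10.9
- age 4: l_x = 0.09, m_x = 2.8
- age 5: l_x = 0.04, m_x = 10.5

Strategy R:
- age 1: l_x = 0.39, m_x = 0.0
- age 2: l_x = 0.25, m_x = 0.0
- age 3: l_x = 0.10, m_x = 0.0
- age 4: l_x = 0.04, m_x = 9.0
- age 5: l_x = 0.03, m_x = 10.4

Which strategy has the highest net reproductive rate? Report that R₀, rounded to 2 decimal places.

Strategy P: R₀ = 0.53×9.4 + 0.36×3.9 + 0.17×6.4 + 0.08×9.9 + 0.06×4.2 = 8.5180
Strategy Q: R₀ = 0.63×1.1 + 0.36×7.8 + 0.19×10.9 + 0.09×2.8 + 0.04×10.5 = 6.2440
Strategy R: R₀ = 0.39×0.0 + 0.25×0.0 + 0.10×0.0 + 0.04×9.0 + 0.03×10.4 = 0.6720
Highest R₀: strategy P with 8.5180.

8.52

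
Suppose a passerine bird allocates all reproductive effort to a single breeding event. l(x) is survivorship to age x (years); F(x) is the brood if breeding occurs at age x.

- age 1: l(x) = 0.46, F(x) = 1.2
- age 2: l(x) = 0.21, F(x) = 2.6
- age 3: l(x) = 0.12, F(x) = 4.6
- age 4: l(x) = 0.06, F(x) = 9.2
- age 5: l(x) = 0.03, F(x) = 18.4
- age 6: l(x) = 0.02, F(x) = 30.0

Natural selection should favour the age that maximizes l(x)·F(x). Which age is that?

6

Expected offspring if breeding at age x = l(x) × F(x):
  age 1: 0.46 × 1.2 = 0.552
  age 2: 0.21 × 2.6 = 0.546
  age 3: 0.12 × 4.6 = 0.552
  age 4: 0.06 × 9.2 = 0.552
  age 5: 0.03 × 18.4 = 0.552
  age 6: 0.02 × 30.0 = 0.600
Maximum at age 6 (0.600).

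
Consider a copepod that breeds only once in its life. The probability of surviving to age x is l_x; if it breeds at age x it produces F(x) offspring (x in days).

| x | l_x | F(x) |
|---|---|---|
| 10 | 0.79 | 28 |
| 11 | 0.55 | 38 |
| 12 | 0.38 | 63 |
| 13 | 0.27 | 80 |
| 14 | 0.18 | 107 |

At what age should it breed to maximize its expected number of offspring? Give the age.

12

Expected offspring if breeding at age x = l_x × F(x):
  age 10: 0.79 × 28 = 22.120
  age 11: 0.55 × 38 = 20.900
  age 12: 0.38 × 63 = 23.940
  age 13: 0.27 × 80 = 21.600
  age 14: 0.18 × 107 = 19.260
Maximum at age 12 (23.940).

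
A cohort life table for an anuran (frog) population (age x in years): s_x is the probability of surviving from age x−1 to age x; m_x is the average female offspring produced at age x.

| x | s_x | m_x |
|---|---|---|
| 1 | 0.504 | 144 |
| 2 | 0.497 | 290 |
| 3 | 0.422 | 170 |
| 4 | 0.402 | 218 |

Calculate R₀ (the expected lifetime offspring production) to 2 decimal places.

Survivorship from birth: l_x = s_1·s_2·…·s_x.
  l_1 = 0.50400
  l_2 = 0.25049
  l_3 = 0.10571
  l_4 = 0.04249
R₀ = Σ l_x m_x:
  age 1: 0.50400 × 144 = 72.5760
  age 2: 0.25049 × 290 = 72.6421
  age 3: 0.10571 × 170 = 17.9707
  age 4: 0.04249 × 218 = 9.2628
R₀ = 72.5760 + 72.6421 + 17.9707 + 9.2628 = 172.4516

172.45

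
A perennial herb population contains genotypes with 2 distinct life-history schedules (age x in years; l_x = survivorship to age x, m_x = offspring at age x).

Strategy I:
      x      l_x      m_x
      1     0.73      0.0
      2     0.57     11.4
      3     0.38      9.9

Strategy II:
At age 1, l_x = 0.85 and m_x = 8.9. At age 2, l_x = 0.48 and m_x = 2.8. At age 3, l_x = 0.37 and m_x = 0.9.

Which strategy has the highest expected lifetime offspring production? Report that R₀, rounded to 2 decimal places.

Strategy I: R₀ = 0.73×0.0 + 0.57×11.4 + 0.38×9.9 = 10.2600
Strategy II: R₀ = 0.85×8.9 + 0.48×2.8 + 0.37×0.9 = 9.2420
Highest R₀: strategy I with 10.2600.

10.26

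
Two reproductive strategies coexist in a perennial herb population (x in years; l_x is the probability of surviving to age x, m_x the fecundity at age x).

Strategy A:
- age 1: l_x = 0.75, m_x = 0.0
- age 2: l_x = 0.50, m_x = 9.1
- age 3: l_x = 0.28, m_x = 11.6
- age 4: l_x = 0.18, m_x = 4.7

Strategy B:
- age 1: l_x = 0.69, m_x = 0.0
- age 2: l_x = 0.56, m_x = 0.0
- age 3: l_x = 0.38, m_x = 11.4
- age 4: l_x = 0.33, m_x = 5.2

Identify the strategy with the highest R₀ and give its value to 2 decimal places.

Strategy A: R₀ = 0.75×0.0 + 0.50×9.1 + 0.28×11.6 + 0.18×4.7 = 8.6440
Strategy B: R₀ = 0.69×0.0 + 0.56×0.0 + 0.38×11.4 + 0.33×5.2 = 6.0480
Highest R₀: strategy A with 8.6440.

8.64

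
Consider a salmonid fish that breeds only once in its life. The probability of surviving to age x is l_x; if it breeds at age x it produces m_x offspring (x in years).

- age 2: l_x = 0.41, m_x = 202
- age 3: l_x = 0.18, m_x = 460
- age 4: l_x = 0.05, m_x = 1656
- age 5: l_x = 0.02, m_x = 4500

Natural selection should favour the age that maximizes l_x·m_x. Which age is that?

5

Expected offspring if breeding at age x = l_x × m_x:
  age 2: 0.41 × 202 = 82.820
  age 3: 0.18 × 460 = 82.800
  age 4: 0.05 × 1656 = 82.800
  age 5: 0.02 × 4500 = 90.000
Maximum at age 5 (90.000).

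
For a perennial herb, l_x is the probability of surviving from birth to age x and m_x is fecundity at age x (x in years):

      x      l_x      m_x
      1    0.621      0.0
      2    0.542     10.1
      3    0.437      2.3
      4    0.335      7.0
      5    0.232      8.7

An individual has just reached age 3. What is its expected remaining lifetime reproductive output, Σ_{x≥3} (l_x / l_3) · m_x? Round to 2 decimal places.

l_3 = 0.437. Conditional survival from age 3 to x is l_x / l_3.
  x=3: (0.437/0.437) × 2.3 = 2.3000
  x=4: (0.335/0.437) × 7.0 = 5.3661
  x=5: (0.232/0.437) × 8.7 = 4.6188
Sum = 2.3000 + 5.3661 + 4.6188 = 12.2849

12.28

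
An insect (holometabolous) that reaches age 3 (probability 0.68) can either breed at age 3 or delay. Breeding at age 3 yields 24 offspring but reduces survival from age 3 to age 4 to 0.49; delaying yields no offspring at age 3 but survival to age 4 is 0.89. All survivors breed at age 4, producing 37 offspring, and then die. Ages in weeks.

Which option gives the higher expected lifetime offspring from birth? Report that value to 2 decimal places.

breed at age 3: R₀ = 0.68 × (24 + 0.49 × 37) = 0.68 × 42.1300 = 28.6484
delay to age 4: R₀ = 0.68 × (0.89 × 37) = 0.68 × 32.9300 = 22.3924
Higher: breed at age 3 (28.6484).

28.65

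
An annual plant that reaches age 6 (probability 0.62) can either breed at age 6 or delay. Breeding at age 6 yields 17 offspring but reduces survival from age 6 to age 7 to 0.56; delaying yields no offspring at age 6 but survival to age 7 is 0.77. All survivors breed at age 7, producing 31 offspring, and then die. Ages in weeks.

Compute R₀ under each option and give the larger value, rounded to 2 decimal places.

21.30

breed at age 6: R₀ = 0.62 × (17 + 0.56 × 31) = 0.62 × 34.3600 = 21.3032
delay to age 7: R₀ = 0.62 × (0.77 × 31) = 0.62 × 23.8700 = 14.7994
Higher: breed at age 6 (21.3032).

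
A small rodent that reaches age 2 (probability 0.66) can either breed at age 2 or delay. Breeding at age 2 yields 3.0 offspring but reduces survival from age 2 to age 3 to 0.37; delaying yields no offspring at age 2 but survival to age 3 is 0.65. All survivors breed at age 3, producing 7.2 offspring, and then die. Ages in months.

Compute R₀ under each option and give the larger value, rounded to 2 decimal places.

3.74

breed at age 2: R₀ = 0.66 × (3.0 + 0.37 × 7.2) = 0.66 × 5.6640 = 3.7382
delay to age 3: R₀ = 0.66 × (0.65 × 7.2) = 0.66 × 4.6800 = 3.0888
Higher: breed at age 2 (3.7382).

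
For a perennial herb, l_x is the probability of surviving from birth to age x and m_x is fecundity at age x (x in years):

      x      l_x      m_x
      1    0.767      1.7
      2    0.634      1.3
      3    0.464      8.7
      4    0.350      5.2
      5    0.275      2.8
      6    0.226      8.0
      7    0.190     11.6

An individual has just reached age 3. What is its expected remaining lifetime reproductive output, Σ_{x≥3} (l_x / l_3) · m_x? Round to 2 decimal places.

l_3 = 0.464. Conditional survival from age 3 to x is l_x / l_3.
  x=3: (0.464/0.464) × 8.7 = 8.7000
  x=4: (0.350/0.464) × 5.2 = 3.9224
  x=5: (0.275/0.464) × 2.8 = 1.6595
  x=6: (0.226/0.464) × 8.0 = 3.8966
  x=7: (0.190/0.464) × 11.6 = 4.7500
Sum = 8.7000 + 3.9224 + 1.6595 + 3.8966 + 4.7500 = 22.9284

22.93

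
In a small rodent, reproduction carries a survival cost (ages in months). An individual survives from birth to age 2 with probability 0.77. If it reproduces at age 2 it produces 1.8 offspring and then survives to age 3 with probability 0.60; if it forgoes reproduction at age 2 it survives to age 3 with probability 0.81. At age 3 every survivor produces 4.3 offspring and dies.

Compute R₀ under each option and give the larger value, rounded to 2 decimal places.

breed at age 2: R₀ = 0.77 × (1.8 + 0.60 × 4.3) = 0.77 × 4.3800 = 3.3726
delay to age 3: R₀ = 0.77 × (0.81 × 4.3) = 0.77 × 3.4830 = 2.6819
Higher: breed at age 2 (3.3726).

3.37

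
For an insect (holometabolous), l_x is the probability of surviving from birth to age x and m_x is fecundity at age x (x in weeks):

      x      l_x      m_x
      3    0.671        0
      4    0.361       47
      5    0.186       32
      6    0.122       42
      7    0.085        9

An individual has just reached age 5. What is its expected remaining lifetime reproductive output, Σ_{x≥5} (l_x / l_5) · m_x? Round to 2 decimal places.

63.66

l_5 = 0.186. Conditional survival from age 5 to x is l_x / l_5.
  x=5: (0.186/0.186) × 32 = 32.0000
  x=6: (0.122/0.186) × 42 = 27.5484
  x=7: (0.085/0.186) × 9 = 4.1129
Sum = 32.0000 + 27.5484 + 4.1129 = 63.6613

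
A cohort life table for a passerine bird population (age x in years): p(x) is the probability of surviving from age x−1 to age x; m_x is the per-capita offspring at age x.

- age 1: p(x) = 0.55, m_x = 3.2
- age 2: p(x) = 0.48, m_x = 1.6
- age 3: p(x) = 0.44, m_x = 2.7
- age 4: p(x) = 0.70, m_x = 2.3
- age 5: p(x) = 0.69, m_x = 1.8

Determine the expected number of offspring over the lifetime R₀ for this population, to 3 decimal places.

Survivorship from birth: l_x = p_1·p_2·…·p_x.
  l_1 = 0.55000
  l_2 = 0.26400
  l_3 = 0.11616
  l_4 = 0.08131
  l_5 = 0.05611
R₀ = Σ l_x m_x:
  age 1: 0.55000 × 3.2 = 1.7600
  age 2: 0.26400 × 1.6 = 0.4224
  age 3: 0.11616 × 2.7 = 0.3136
  age 4: 0.08131 × 2.3 = 0.1870
  age 5: 0.05611 × 1.8 = 0.1010
R₀ = 1.7600 + 0.4224 + 0.3136 + 0.1870 + 0.1010 = 2.7840

2.784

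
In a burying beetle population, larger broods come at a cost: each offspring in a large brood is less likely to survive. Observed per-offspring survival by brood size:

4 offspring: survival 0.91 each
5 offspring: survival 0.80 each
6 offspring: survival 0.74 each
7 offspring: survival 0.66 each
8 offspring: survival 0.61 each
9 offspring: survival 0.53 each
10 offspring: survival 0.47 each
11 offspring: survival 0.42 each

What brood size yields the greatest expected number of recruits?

Expected recruits = c × s(c):
  c=4: 4 × 0.91 = 3.640
  c=5: 5 × 0.80 = 4.000
  c=6: 6 × 0.74 = 4.440
  c=7: 7 × 0.66 = 4.620
  c=8: 8 × 0.61 = 4.880
  c=9: 9 × 0.53 = 4.770
  c=10: 10 × 0.47 = 4.700
  c=11: 11 × 0.42 = 4.620
Maximum at c = 8 (4.880 recruits).

8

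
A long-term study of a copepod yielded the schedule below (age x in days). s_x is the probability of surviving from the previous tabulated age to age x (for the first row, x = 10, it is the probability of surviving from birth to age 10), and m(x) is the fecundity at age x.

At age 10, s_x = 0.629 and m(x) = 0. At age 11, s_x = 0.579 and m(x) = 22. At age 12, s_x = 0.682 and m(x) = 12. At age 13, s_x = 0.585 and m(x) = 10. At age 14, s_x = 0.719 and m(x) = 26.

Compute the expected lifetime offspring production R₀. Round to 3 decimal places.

Survivorship from birth: l_x = s_10·s_11·…·s_x.
  l_10 = 0.62900
  l_11 = 0.36419
  l_12 = 0.24838
  l_13 = 0.14530
  l_14 = 0.10447
R₀ = Σ l_x m(x):
  age 10: 0.62900 × 0 = 0.0000
  age 11: 0.36419 × 22 = 8.0122
  age 12: 0.24838 × 12 = 2.9806
  age 13: 0.14530 × 10 = 1.4530
  age 14: 0.10447 × 26 = 2.7162
R₀ = 0.0000 + 8.0122 + 2.9806 + 1.4530 + 2.7162 = 15.1620

15.162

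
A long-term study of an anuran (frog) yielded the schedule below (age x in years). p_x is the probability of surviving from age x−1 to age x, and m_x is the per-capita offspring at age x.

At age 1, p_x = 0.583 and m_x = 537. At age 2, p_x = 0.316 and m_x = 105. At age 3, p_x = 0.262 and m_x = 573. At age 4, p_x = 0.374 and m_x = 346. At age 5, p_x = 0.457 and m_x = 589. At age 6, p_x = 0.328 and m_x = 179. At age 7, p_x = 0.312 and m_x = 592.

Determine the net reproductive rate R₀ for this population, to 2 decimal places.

372.16

Survivorship from birth: l_x = p_1·p_2·…·p_x.
  l_1 = 0.58300
  l_2 = 0.18423
  l_3 = 0.04827
  l_4 = 0.01805
  l_5 = 0.00825
  l_6 = 0.00271
  l_7 = 0.00084
R₀ = Σ l_x m_x:
  age 1: 0.58300 × 537 = 313.0710
  age 2: 0.18423 × 105 = 19.3441
  age 3: 0.04827 × 573 = 27.6587
  age 4: 0.01805 × 346 = 6.2453
  age 5: 0.00825 × 589 = 4.8593
  age 6: 0.00271 × 179 = 0.4851
  age 7: 0.00084 × 592 = 0.4973
R₀ = 313.0710 + 19.3441 + 27.6587 + 6.2453 + 4.8593 + 0.4851 + 0.4973 = 372.1608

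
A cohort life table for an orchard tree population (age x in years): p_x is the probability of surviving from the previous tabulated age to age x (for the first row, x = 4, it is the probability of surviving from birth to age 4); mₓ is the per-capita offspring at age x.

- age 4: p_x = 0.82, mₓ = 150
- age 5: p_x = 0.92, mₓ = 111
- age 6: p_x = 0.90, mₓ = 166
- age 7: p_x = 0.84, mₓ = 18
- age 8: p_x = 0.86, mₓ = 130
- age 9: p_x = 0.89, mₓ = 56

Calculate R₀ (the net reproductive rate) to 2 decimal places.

417.92

Survivorship from birth: l_x = p_4·p_5·…·p_x.
  l_4 = 0.82000
  l_5 = 0.75440
  l_6 = 0.67896
  l_7 = 0.57033
  l_8 = 0.49048
  l_9 = 0.43653
R₀ = Σ l_x mₓ:
  age 4: 0.82000 × 150 = 123.0000
  age 5: 0.75440 × 111 = 83.7384
  age 6: 0.67896 × 166 = 112.7074
  age 7: 0.57033 × 18 = 10.2659
  age 8: 0.49048 × 130 = 63.7624
  age 9: 0.43653 × 56 = 24.4457
R₀ = 123.0000 + 83.7384 + 112.7074 + 10.2659 + 63.7624 + 24.4457 = 417.9198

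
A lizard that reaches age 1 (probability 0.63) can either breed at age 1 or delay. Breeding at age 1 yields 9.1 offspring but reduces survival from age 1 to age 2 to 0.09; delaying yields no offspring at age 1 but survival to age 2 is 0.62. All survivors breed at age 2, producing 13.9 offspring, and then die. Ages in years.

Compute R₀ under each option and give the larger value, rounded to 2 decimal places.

6.52

breed at age 1: R₀ = 0.63 × (9.1 + 0.09 × 13.9) = 0.63 × 10.3510 = 6.5211
delay to age 2: R₀ = 0.63 × (0.62 × 13.9) = 0.63 × 8.6180 = 5.4293
Higher: breed at age 1 (6.5211).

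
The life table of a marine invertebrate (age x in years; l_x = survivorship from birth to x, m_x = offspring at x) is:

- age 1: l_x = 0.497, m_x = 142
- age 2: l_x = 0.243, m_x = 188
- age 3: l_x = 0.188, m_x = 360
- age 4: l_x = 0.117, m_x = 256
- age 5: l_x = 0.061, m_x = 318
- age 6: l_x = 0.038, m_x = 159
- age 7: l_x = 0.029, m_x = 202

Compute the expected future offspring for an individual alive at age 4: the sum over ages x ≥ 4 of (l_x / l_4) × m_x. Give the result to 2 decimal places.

l_4 = 0.117. Conditional survival from age 4 to x is l_x / l_4.
  x=4: (0.117/0.117) × 256 = 256.0000
  x=5: (0.061/0.117) × 318 = 165.7949
  x=6: (0.038/0.117) × 159 = 51.6410
  x=7: (0.029/0.117) × 202 = 50.0684
Sum = 256.0000 + 165.7949 + 51.6410 + 50.0684 = 523.5043

523.50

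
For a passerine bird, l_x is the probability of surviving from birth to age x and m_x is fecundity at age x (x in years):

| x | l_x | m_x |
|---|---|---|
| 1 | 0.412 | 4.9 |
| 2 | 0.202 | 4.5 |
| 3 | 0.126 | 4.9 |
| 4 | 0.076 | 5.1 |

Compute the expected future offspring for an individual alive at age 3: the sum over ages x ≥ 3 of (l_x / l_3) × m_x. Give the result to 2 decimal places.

l_3 = 0.126. Conditional survival from age 3 to x is l_x / l_3.
  x=3: (0.126/0.126) × 4.9 = 4.9000
  x=4: (0.076/0.126) × 5.1 = 3.0762
Sum = 4.9000 + 3.0762 = 7.9762

7.98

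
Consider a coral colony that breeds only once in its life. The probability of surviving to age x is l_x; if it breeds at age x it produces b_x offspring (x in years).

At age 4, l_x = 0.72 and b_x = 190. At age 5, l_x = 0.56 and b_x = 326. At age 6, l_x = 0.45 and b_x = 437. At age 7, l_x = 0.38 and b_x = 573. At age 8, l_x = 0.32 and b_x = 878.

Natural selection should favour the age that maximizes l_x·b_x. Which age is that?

Expected offspring if breeding at age x = l_x × b_x:
  age 4: 0.72 × 190 = 136.800
  age 5: 0.56 × 326 = 182.560
  age 6: 0.45 × 437 = 196.650
  age 7: 0.38 × 573 = 217.740
  age 8: 0.32 × 878 = 280.960
Maximum at age 8 (280.960).

8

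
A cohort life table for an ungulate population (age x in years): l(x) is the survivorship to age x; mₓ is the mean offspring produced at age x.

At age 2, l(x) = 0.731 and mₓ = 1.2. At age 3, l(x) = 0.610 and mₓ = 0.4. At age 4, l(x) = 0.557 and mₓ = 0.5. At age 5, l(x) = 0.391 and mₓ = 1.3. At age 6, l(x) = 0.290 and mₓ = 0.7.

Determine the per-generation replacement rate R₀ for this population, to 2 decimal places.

R₀ = Σ l(x) mₓ:
  age 2: 0.731 × 1.2 = 0.8772
  age 3: 0.610 × 0.4 = 0.2440
  age 4: 0.557 × 0.5 = 0.2785
  age 5: 0.391 × 1.3 = 0.5083
  age 6: 0.290 × 0.7 = 0.2030
R₀ = 0.8772 + 0.2440 + 0.2785 + 0.5083 + 0.2030 = 2.1110

2.11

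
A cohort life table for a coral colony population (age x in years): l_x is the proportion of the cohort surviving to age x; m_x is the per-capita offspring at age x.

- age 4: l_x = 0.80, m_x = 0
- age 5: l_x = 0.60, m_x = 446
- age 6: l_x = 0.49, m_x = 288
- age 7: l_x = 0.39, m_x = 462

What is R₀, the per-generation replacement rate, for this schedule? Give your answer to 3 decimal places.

R₀ = Σ l_x m_x:
  age 4: 0.80 × 0 = 0.0000
  age 5: 0.60 × 446 = 267.6000
  age 6: 0.49 × 288 = 141.1200
  age 7: 0.39 × 462 = 180.1800
R₀ = 0.0000 + 267.6000 + 141.1200 + 180.1800 = 588.9000

588.900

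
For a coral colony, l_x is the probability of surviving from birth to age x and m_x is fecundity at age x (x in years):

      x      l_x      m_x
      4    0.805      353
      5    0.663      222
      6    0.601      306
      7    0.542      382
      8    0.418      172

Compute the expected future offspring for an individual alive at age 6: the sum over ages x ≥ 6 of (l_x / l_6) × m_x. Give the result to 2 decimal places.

770.13

l_6 = 0.601. Conditional survival from age 6 to x is l_x / l_6.
  x=6: (0.601/0.601) × 306 = 306.0000
  x=7: (0.542/0.601) × 382 = 344.4992
  x=8: (0.418/0.601) × 172 = 119.6273
Sum = 306.0000 + 344.4992 + 119.6273 = 770.1265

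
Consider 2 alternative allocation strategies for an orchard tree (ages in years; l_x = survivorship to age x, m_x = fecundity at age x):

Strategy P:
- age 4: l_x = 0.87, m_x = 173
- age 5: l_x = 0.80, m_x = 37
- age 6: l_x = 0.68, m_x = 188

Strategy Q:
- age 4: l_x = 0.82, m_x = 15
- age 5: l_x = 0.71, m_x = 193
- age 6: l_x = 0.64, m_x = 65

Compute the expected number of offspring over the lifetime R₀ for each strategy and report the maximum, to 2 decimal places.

Strategy P: R₀ = 0.87×173 + 0.80×37 + 0.68×188 = 307.9500
Strategy Q: R₀ = 0.82×15 + 0.71×193 + 0.64×65 = 190.9300
Highest R₀: strategy P with 307.9500.

307.95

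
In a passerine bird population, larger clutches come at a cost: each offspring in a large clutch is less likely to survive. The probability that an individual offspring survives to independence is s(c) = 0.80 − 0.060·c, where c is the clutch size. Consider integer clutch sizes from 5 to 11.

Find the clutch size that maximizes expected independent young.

Expected independent young = c × s(c):
  c=5: 5 × 0.500 = 2.500
  c=6: 6 × 0.440 = 2.640
  c=7: 7 × 0.380 = 2.660
  c=8: 8 × 0.320 = 2.560
  c=9: 9 × 0.260 = 2.340
  c=10: 10 × 0.200 = 2.000
  c=11: 11 × 0.140 = 1.540
Maximum at c = 7 (2.660 independent young).

7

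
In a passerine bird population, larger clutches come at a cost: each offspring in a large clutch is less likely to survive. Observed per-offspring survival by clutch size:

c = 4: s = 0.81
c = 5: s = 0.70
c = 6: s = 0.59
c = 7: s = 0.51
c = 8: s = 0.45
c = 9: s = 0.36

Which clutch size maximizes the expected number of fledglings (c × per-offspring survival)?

Expected fledglings = c × s(c):
  c=4: 4 × 0.81 = 3.240
  c=5: 5 × 0.70 = 3.500
  c=6: 6 × 0.59 = 3.540
  c=7: 7 × 0.51 = 3.570
  c=8: 8 × 0.45 = 3.600
  c=9: 9 × 0.36 = 3.240
Maximum at c = 8 (3.600 fledglings).

8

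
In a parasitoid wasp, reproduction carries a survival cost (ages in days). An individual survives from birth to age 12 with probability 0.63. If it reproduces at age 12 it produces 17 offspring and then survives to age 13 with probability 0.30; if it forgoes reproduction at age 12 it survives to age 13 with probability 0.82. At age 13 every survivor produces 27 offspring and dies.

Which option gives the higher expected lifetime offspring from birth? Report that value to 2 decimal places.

breed at age 12: R₀ = 0.63 × (17 + 0.30 × 27) = 0.63 × 25.1000 = 15.8130
delay to age 13: R₀ = 0.63 × (0.82 × 27) = 0.63 × 22.1400 = 13.9482
Higher: breed at age 12 (15.8130).

15.81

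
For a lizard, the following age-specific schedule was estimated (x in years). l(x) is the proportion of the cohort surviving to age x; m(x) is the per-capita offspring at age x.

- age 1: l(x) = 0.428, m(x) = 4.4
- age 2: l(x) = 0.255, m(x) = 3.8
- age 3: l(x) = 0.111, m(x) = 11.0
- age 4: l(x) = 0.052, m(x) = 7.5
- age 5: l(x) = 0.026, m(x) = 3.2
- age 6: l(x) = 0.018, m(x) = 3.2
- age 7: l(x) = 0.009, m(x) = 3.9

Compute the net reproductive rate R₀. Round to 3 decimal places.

4.639

R₀ = Σ l(x) m(x):
  age 1: 0.428 × 4.4 = 1.8832
  age 2: 0.255 × 3.8 = 0.9690
  age 3: 0.111 × 11.0 = 1.2210
  age 4: 0.052 × 7.5 = 0.3900
  age 5: 0.026 × 3.2 = 0.0832
  age 6: 0.018 × 3.2 = 0.0576
  age 7: 0.009 × 3.9 = 0.0351
R₀ = 1.8832 + 0.9690 + 1.2210 + 0.3900 + 0.0832 + 0.0576 + 0.0351 = 4.6391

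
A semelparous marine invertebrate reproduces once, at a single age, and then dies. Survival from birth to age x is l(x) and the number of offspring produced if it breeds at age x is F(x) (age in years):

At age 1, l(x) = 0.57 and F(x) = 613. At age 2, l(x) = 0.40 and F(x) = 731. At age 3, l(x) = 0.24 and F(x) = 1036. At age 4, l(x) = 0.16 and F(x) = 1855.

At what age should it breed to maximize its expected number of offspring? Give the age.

Expected offspring if breeding at age x = l(x) × F(x):
  age 1: 0.57 × 613 = 349.410
  age 2: 0.40 × 731 = 292.400
  age 3: 0.24 × 1036 = 248.640
  age 4: 0.16 × 1855 = 296.800
Maximum at age 1 (349.410).

1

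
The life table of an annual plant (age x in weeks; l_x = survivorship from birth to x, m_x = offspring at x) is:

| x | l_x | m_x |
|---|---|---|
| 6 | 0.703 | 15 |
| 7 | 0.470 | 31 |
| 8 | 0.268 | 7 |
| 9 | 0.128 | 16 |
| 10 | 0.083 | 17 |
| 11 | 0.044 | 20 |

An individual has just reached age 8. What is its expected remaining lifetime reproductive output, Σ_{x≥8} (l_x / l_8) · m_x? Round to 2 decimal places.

23.19

l_8 = 0.268. Conditional survival from age 8 to x is l_x / l_8.
  x=8: (0.268/0.268) × 7 = 7.0000
  x=9: (0.128/0.268) × 16 = 7.6418
  x=10: (0.083/0.268) × 17 = 5.2649
  x=11: (0.044/0.268) × 20 = 3.2836
Sum = 7.0000 + 7.6418 + 5.2649 + 3.2836 = 23.1903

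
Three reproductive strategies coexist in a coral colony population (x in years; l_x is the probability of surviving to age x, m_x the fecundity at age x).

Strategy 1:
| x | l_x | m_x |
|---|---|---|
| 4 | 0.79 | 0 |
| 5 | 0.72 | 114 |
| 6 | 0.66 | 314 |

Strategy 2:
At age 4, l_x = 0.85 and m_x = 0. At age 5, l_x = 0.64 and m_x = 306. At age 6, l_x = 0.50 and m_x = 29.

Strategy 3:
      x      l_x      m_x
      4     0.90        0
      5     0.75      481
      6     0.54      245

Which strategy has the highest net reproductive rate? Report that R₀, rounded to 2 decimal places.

Strategy 1: R₀ = 0.79×0 + 0.72×114 + 0.66×314 = 289.3200
Strategy 2: R₀ = 0.85×0 + 0.64×306 + 0.50×29 = 210.3400
Strategy 3: R₀ = 0.90×0 + 0.75×481 + 0.54×245 = 493.0500
Highest R₀: strategy 3 with 493.0500.

493.05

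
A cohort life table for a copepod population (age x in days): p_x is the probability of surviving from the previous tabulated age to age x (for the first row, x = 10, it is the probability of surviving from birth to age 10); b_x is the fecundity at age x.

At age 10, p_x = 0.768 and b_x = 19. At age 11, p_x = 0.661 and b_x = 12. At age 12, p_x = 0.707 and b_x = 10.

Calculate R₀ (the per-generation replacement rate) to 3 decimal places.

Survivorship from birth: l_x = p_10·p_11·…·p_x.
  l_10 = 0.76800
  l_11 = 0.50765
  l_12 = 0.35891
R₀ = Σ l_x b_x:
  age 10: 0.76800 × 19 = 14.5920
  age 11: 0.50765 × 12 = 6.0918
  age 12: 0.35891 × 10 = 3.5891
R₀ = 14.5920 + 6.0918 + 3.5891 = 24.2729

24.273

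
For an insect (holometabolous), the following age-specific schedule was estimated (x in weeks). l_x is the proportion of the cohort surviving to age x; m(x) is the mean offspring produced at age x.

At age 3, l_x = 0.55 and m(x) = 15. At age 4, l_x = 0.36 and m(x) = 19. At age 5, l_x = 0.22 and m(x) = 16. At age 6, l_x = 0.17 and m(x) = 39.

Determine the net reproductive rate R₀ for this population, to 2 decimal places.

25.24

R₀ = Σ l_x m(x):
  age 3: 0.55 × 15 = 8.2500
  age 4: 0.36 × 19 = 6.8400
  age 5: 0.22 × 16 = 3.5200
  age 6: 0.17 × 39 = 6.6300
R₀ = 8.2500 + 6.8400 + 3.5200 + 6.6300 = 25.2400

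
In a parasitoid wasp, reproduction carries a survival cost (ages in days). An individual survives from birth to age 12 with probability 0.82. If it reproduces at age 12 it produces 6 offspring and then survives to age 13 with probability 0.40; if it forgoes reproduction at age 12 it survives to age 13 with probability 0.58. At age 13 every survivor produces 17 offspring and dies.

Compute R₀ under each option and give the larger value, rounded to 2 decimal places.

10.50

breed at age 12: R₀ = 0.82 × (6 + 0.40 × 17) = 0.82 × 12.8000 = 10.4960
delay to age 13: R₀ = 0.82 × (0.58 × 17) = 0.82 × 9.8600 = 8.0852
Higher: breed at age 12 (10.4960).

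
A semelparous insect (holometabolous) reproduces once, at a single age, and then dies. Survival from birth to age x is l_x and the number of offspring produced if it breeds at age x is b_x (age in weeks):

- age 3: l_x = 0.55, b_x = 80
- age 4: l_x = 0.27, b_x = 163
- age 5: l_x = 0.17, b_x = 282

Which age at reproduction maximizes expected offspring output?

5

Expected offspring if breeding at age x = l_x × b_x:
  age 3: 0.55 × 80 = 44.000
  age 4: 0.27 × 163 = 44.010
  age 5: 0.17 × 282 = 47.940
Maximum at age 5 (47.940).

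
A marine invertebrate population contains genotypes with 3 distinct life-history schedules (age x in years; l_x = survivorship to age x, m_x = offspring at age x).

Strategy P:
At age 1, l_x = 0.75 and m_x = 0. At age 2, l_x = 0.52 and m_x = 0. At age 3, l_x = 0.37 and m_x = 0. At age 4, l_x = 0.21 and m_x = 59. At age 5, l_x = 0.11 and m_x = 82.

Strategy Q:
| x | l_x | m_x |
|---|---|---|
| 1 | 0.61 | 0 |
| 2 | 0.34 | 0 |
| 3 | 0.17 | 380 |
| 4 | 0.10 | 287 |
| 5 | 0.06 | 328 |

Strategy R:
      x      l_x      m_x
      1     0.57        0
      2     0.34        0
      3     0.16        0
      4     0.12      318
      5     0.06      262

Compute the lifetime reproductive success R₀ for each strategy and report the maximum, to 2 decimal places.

112.98

Strategy P: R₀ = 0.75×0 + 0.52×0 + 0.37×0 + 0.21×59 + 0.11×82 = 21.4100
Strategy Q: R₀ = 0.61×0 + 0.34×0 + 0.17×380 + 0.10×287 + 0.06×328 = 112.9800
Strategy R: R₀ = 0.57×0 + 0.34×0 + 0.16×0 + 0.12×318 + 0.06×262 = 53.8800
Highest R₀: strategy Q with 112.9800.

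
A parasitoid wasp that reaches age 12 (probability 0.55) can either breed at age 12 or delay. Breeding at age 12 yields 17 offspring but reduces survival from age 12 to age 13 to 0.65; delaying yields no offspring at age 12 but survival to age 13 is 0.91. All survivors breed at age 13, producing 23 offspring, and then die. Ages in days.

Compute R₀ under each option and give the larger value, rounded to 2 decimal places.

17.57

breed at age 12: R₀ = 0.55 × (17 + 0.65 × 23) = 0.55 × 31.9500 = 17.5725
delay to age 13: R₀ = 0.55 × (0.91 × 23) = 0.55 × 20.9300 = 11.5115
Higher: breed at age 12 (17.5725).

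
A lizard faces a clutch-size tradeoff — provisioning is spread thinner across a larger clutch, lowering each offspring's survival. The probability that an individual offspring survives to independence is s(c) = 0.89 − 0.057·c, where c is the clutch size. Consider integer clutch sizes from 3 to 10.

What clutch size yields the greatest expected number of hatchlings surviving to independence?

Expected hatchlings surviving to independence = c × s(c):
  c=3: 3 × 0.719 = 2.157
  c=4: 4 × 0.662 = 2.648
  c=5: 5 × 0.605 = 3.025
  c=6: 6 × 0.548 = 3.288
  c=7: 7 × 0.491 = 3.437
  c=8: 8 × 0.434 = 3.472
  c=9: 9 × 0.377 = 3.393
  c=10: 10 × 0.320 = 3.200
Maximum at c = 8 (3.472 hatchlings surviving to independence).

8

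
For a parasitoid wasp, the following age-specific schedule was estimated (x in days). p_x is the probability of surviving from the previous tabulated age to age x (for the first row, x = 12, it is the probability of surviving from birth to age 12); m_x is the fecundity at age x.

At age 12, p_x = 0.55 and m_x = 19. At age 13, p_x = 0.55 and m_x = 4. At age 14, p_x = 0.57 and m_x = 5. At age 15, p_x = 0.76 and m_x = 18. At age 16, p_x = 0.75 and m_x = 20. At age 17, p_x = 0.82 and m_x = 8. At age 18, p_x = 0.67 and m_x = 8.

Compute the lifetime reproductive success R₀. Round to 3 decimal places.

Survivorship from birth: l_x = p_12·p_13·…·p_x.
  l_12 = 0.55000
  l_13 = 0.30250
  l_14 = 0.17243
  l_15 = 0.13104
  l_16 = 0.09828
  l_17 = 0.08059
  l_18 = 0.05400
R₀ = Σ l_x m_x:
  age 12: 0.55000 × 19 = 10.4500
  age 13: 0.30250 × 4 = 1.2100
  age 14: 0.17243 × 5 = 0.8621
  age 15: 0.13104 × 18 = 2.3587
  age 16: 0.09828 × 20 = 1.9656
  age 17: 0.08059 × 8 = 0.6447
  age 18: 0.05400 × 8 = 0.4320
R₀ = 10.4500 + 1.2100 + 0.8621 + 2.3587 + 1.9656 + 0.6447 + 0.4320 = 17.9232

17.923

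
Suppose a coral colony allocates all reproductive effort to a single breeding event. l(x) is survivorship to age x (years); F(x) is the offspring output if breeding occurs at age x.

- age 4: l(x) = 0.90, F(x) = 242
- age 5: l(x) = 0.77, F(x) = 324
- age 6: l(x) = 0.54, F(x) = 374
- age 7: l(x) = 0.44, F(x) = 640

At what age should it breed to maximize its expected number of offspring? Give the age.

Expected offspring if breeding at age x = l(x) × F(x):
  age 4: 0.90 × 242 = 217.800
  age 5: 0.77 × 324 = 249.480
  age 6: 0.54 × 374 = 201.960
  age 7: 0.44 × 640 = 281.600
Maximum at age 7 (281.600).

7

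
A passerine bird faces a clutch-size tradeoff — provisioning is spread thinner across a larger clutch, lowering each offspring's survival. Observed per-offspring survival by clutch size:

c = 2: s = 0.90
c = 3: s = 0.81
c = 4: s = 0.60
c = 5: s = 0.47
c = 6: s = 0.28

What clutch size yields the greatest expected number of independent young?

Expected independent young = c × s(c):
  c=2: 2 × 0.90 = 1.800
  c=3: 3 × 0.81 = 2.430
  c=4: 4 × 0.60 = 2.400
  c=5: 5 × 0.47 = 2.350
  c=6: 6 × 0.28 = 1.680
Maximum at c = 3 (2.430 independent young).

3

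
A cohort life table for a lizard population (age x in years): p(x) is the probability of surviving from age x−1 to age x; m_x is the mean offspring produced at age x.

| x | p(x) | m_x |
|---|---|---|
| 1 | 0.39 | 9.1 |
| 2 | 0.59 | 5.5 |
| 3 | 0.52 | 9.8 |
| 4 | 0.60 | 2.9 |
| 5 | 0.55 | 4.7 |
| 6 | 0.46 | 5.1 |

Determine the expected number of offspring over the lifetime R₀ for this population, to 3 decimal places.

6.474

Survivorship from birth: l_x = p_1·p_2·…·p_x.
  l_1 = 0.39000
  l_2 = 0.23010
  l_3 = 0.11965
  l_4 = 0.07179
  l_5 = 0.03949
  l_6 = 0.01816
R₀ = Σ l_x m_x:
  age 1: 0.39000 × 9.1 = 3.5490
  age 2: 0.23010 × 5.5 = 1.2655
  age 3: 0.11965 × 9.8 = 1.1726
  age 4: 0.07179 × 2.9 = 0.2082
  age 5: 0.03949 × 4.7 = 0.1856
  age 6: 0.01816 × 5.1 = 0.0926
R₀ = 3.5490 + 1.2655 + 1.1726 + 0.2082 + 0.1856 + 0.0926 = 6.4735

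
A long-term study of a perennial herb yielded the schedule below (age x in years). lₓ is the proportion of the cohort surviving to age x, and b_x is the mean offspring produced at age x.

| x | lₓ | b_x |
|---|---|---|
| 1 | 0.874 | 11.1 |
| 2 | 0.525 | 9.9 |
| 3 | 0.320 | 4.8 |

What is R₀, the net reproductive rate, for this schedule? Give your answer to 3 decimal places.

R₀ = Σ lₓ b_x:
  age 1: 0.874 × 11.1 = 9.7014
  age 2: 0.525 × 9.9 = 5.1975
  age 3: 0.320 × 4.8 = 1.5360
R₀ = 9.7014 + 5.1975 + 1.5360 = 16.4349

16.435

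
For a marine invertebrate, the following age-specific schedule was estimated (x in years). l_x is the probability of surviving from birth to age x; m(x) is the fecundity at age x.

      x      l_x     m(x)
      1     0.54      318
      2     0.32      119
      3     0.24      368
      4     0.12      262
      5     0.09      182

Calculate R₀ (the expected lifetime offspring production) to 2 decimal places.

345.94

R₀ = Σ l_x m(x):
  age 1: 0.54 × 318 = 171.7200
  age 2: 0.32 × 119 = 38.0800
  age 3: 0.24 × 368 = 88.3200
  age 4: 0.12 × 262 = 31.4400
  age 5: 0.09 × 182 = 16.3800
R₀ = 171.7200 + 38.0800 + 88.3200 + 31.4400 + 16.3800 = 345.9400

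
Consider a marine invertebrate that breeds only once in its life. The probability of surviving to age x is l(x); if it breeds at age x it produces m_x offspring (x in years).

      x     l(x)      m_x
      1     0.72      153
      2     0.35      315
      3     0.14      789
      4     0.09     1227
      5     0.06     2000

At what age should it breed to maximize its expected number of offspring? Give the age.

Expected offspring if breeding at age x = l(x) × m_x:
  age 1: 0.72 × 153 = 110.160
  age 2: 0.35 × 315 = 110.250
  age 3: 0.14 × 789 = 110.460
  age 4: 0.09 × 1227 = 110.430
  age 5: 0.06 × 2000 = 120.000
Maximum at age 5 (120.000).

5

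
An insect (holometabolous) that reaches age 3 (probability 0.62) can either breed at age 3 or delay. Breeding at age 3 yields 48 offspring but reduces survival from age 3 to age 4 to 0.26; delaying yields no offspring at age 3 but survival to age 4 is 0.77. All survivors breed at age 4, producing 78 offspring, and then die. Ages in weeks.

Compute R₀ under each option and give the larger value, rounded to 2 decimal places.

breed at age 3: R₀ = 0.62 × (48 + 0.26 × 78) = 0.62 × 68.2800 = 42.3336
delay to age 4: R₀ = 0.62 × (0.77 × 78) = 0.62 × 60.0600 = 37.2372
Higher: breed at age 3 (42.3336).

42.33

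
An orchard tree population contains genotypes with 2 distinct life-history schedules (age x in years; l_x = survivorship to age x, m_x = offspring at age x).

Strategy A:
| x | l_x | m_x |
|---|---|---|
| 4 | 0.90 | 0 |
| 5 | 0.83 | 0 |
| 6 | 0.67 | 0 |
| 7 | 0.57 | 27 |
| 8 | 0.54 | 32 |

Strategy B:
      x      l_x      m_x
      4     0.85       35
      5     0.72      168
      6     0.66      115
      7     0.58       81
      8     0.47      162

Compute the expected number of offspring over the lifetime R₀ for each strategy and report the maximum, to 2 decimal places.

Strategy A: R₀ = 0.90×0 + 0.83×0 + 0.67×0 + 0.57×27 + 0.54×32 = 32.6700
Strategy B: R₀ = 0.85×35 + 0.72×168 + 0.66×115 + 0.58×81 + 0.47×162 = 349.7300
Highest R₀: strategy B with 349.7300.

349.73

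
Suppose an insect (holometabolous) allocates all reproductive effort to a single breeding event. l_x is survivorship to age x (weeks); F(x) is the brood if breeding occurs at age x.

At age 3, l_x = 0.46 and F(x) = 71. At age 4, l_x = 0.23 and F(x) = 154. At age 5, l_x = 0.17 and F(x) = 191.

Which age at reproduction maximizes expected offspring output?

Expected offspring if breeding at age x = l_x × F(x):
  age 3: 0.46 × 71 = 32.660
  age 4: 0.23 × 154 = 35.420
  age 5: 0.17 × 191 = 32.470
Maximum at age 4 (35.420).

4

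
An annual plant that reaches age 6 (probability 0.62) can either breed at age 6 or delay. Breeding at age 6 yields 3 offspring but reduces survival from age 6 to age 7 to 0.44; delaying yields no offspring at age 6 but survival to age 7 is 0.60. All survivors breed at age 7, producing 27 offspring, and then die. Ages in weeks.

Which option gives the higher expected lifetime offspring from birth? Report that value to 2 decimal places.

breed at age 6: R₀ = 0.62 × (3 + 0.44 × 27) = 0.62 × 14.8800 = 9.2256
delay to age 7: R₀ = 0.62 × (0.60 × 27) = 0.62 × 16.2000 = 10.0440
Higher: delay to age 7 (10.0440).

10.04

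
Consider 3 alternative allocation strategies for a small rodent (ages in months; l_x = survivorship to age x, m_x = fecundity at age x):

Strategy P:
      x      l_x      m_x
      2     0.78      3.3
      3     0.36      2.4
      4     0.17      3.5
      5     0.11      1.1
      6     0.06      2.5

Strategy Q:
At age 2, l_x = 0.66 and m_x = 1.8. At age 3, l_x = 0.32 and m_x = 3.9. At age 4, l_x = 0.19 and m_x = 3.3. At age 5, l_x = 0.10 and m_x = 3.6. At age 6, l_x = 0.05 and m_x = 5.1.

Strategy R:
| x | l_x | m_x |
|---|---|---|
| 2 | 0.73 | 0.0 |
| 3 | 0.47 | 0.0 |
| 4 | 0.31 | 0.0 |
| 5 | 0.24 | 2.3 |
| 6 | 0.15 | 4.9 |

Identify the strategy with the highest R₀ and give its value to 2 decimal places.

4.30

Strategy P: R₀ = 0.78×3.3 + 0.36×2.4 + 0.17×3.5 + 0.11×1.1 + 0.06×2.5 = 4.3040
Strategy Q: R₀ = 0.66×1.8 + 0.32×3.9 + 0.19×3.3 + 0.10×3.6 + 0.05×5.1 = 3.6780
Strategy R: R₀ = 0.73×0.0 + 0.47×0.0 + 0.31×0.0 + 0.24×2.3 + 0.15×4.9 = 1.2870
Highest R₀: strategy P with 4.3040.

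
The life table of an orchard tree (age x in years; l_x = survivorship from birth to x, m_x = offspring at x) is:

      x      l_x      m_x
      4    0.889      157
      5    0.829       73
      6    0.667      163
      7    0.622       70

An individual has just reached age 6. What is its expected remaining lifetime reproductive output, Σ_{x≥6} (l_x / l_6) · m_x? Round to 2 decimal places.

l_6 = 0.667. Conditional survival from age 6 to x is l_x / l_6.
  x=6: (0.667/0.667) × 163 = 163.0000
  x=7: (0.622/0.667) × 70 = 65.2774
Sum = 163.0000 + 65.2774 = 228.2774

228.28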